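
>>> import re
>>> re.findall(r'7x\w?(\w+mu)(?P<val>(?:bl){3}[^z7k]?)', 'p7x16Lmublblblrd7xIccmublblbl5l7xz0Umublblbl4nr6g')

This matches the literal '7x', then optionally a word character; then one or more of a word character, then the literal 'mu' (captured); then the literal 'bl' repeated 3 times, then optionally any character except [z7k] (captured as 'val').
Scanning left to right: at [1:45] match '7x16Lmublblblrd7xIccmublblbl5l7xz0Umublblbl4', groups = ('6Lmublblblrd7xIccmublblbl5l7xz0Umu', 'blblbl4').
2 groups means the one result is a tuple of 2 captured strings — 1 here.

[('6Lmublblblrd7xIccmublblbl5l7xz0Umu', 'blblbl4')]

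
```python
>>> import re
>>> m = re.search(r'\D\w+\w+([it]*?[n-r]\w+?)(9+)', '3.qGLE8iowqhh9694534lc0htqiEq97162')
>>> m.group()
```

The pattern matches a non-digit, then one or more of a word character, then one or more of a word character; then zero or more of one of [it] (lazy), then a character in [n-r], then one or more of a word character (lazy) (captured); then one or more of a literal '9' (captured).
`re.search` scans for the first position where the pattern succeeds.
The match spans [1:30] → '.qGLE8iowqhh9694534lc0htqiEq9'.
Captured: group 1 = 'qiEq', group 2 = '9'.

'.qGLE8iowqhh9694534lc0htqiEq9'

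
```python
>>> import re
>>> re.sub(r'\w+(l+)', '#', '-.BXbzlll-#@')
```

Pattern: one or more of a word character; then one or more of a literal 'l' (captured).
Matches: at [2:9] → 'BXbzlll'.
Each match is replaced by '#'.

'-.#-#@'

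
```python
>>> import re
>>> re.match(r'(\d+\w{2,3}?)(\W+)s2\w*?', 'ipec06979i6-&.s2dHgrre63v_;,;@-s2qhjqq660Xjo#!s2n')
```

None

With `match`, the pattern is implicitly anchored at the beginning.
Here position 0 doesn't satisfy it, so the call returns None.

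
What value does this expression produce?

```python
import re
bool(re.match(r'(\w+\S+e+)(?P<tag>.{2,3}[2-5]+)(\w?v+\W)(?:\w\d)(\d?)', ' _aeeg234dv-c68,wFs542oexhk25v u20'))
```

False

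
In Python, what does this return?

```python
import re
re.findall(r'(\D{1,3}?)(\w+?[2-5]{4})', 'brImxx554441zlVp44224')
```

A `+?`/`*?`/`{m,n}?` starts at its minimum and grows only as far as needed for what follows to match.
Multiple groups make `findall` return tuples — one 2-tuple for each match.

[('b', 'rImxx5544'), ('z', 'lVp4422')]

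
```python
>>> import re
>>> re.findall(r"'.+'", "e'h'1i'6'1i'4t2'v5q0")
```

Matches: at [1:16] → "'h'1i'6'1i'4t2'".
Since nothing is captured, `findall` lists the 1 matched substring directly.

["'h'1i'6'1i'4t2'"]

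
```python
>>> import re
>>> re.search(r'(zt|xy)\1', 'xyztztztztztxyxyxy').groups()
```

('zt',)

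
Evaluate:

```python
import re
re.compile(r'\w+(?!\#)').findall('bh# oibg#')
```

['b', 'oib']

The negative lookaround is zero-width — it rules out positions where the adjacent text would match, without consuming anything.
`findall` yields the raw match text (2 of them) because the pattern has no groups.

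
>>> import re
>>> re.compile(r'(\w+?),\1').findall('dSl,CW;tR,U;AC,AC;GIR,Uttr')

`\1` is not a pattern — it's the concrete string captured by group 1, re-applied verbatim.
Matches: at [12:17] match 'AC,AC', group 1 = 'AC'.
With a single group, `findall` returns only what that group captured — 1 item.

['AC']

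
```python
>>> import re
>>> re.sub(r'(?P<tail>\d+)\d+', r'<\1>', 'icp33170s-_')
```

'icp<3317>s-_'

`\1` in the replacement pulls in group 1's text for each match.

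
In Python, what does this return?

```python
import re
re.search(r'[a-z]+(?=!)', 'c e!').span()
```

The `(?=…)`/`(?<=…)` assertion just peeks at neighbouring text; it doesn't advance the match position.
The match spans [2:3] → 'e'.

(2, 3)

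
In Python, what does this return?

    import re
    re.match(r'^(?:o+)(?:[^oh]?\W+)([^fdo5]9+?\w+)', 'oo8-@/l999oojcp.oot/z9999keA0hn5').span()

The pattern matches anchored at the start of the string; then one or more of a literal 'o' (non-capturing group); then optionally any character except [oh], then one or more of a non-word character (non-capturing group); then any character except [fdo5], then one or more of a literal '9' (lazy), then one or more of a word character (captured).
`re.match` only tries the pattern at the start of the string.
The match spans [0:15] → 'oo8-@/l999oojcp'.
Captured: group 1 = 'l999oojcp'.

(0, 15)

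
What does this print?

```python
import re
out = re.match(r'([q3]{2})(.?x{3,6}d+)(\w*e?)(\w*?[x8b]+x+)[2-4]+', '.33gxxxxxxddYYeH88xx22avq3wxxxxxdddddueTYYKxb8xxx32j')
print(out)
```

None

This matches exactly 2 of one of [q3] (captured); then optionally any character, then 3 to 6 of a literal 'x', then one or more of a literal 'd' (captured); then zero or more of a word character, then optionally a literal 'e' (captured); then zero or more of a word character (lazy), then one or more of one of [x8b], then one or more of the literal 'x' (captured); then one or more of a character in [2-4].
`re.match` won't scan ahead — the pattern has to work from the very first character.
Here the string doesn't start with a match, so the call returns None.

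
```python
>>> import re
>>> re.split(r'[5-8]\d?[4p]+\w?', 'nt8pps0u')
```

['nt', '0u']

This matches a character in [5-8], then optionally a digit, then one or more of one of [4p]; then optionally a word character.
Matches to split on: at [2:6] → '8pps'.
Each match becomes a cut point; 2 segments remain.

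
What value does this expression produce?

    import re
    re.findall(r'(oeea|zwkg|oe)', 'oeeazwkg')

['oeea', 'zwkg']

The regex engine tests alternatives in the order written; an earlier branch that matches wins even if a later one would match more.
Matches: at [0:4] match 'oeea', group 1 = 'oeea'; at [4:8] match 'zwkg', group 1 = 'zwkg'.
One capturing group, so `findall` returns just the captured substring from each match — 2 in all.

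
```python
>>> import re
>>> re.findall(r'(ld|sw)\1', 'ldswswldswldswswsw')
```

A backreference is literal: `\1` must see the identical characters the first group matched.
Matches: at [2:6] match 'swsw', group 1 = 'sw'; at [12:16] match 'swsw', group 1 = 'sw'.
`findall` collects group 1 from each match (2 total).

['sw', 'sw']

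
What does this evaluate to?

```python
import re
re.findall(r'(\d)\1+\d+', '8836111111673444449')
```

['8']

`\1` is not a pattern — it's the concrete string captured by group 1, re-applied verbatim.
`findall` collects group 1 from the one match (1 total).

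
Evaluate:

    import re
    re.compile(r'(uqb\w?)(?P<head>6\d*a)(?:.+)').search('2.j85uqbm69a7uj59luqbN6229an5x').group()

The pattern matches the literal 'uqb', then optionally a word character (captured); then a literal '6', then zero or more of a digit, then the literal 'a' (captured as 'head'); then one or more of any character (non-capturing group).
The match spans [5:30] → 'uqbm69a7uj59luqbN6229an5x'.

'uqbm69a7uj59luqbN6229an5x'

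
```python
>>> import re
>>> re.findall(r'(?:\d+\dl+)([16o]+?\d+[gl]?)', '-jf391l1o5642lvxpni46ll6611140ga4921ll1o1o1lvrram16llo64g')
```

['1o5642l', '6611140g', '1o1', 'o64g']

This matches one or more of a digit, then a digit, then one or more of a literal 'l' (non-capturing group); then one or more of one of [16o] (lazy), then one or more of a digit, then optionally one of [gl] (captured).
A `+?`/`*?`/`{m,n}?` starts at its minimum and grows only as far as needed for what follows to match.
Walking the string: at [3:14] match '391l1o5642l', group 1 = '1o5642l'; at [19:31] match '46ll6611140g', group 1 = '6611140g'; at [32:41] match '4921ll1o1', group 1 = '1o1'; at [49:57] match '16llo64g', group 1 = 'o64g'.
`findall` collects group 1 from each match (4 total).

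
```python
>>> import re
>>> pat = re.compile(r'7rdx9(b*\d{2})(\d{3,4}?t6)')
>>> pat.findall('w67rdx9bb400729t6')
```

[('bb40', '0729t6')]

Pattern: the literal '7r', then the literal 'dx9'; then zero or more of the literal 'b', then exactly 2 of a digit (captured); then 3 to 4 of a digit (lazy), then the literal 't6' (captured).
Multiple groups make `findall` return tuples — one 2-tuple for the one match.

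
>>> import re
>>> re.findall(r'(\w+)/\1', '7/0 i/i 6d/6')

After group 1 captures some text, `\1` only succeeds where that same text appears again.
Matches: at [4:7] match 'i/i', group 1 = 'i'.
One capturing group, so `findall` returns just the captured substring from the one match — 1 in all.

['i']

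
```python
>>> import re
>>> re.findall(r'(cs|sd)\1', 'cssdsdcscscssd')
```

['sd', 'cs']

`\1` is not a pattern — it's the concrete string captured by group 1, re-applied verbatim.
Scanning left to right: at [2:6] match 'sdsd', group 1 = 'sd'; at [6:10] match 'cscs', group 1 = 'cs'.
`findall` collects group 1 from each match (2 total).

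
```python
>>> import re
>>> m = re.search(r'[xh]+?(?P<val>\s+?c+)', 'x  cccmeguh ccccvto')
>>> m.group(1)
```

'  ccc'

The match spans [0:6] → 'x  ccc'.
Captured: group 1 = '  ccc'.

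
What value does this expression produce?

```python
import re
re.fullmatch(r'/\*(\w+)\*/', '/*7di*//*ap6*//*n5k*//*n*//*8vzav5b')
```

`fullmatch` succeeds only if the pattern covers the string from start to end.
Here the pattern can't cover the whole string, so the call returns None.

None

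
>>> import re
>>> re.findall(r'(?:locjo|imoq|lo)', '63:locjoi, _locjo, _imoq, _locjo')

['locjo', 'locjo', 'imoq', 'locjo']

Alternation tries branches left to right and keeps the first one that lets the overall match succeed at that position.
With no groups in the pattern, `findall` gives back each whole match — 4 here.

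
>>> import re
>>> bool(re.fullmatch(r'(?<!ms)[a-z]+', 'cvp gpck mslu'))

False

`(?!…)`/`(?<!…)` only lets a position through if the neighbouring text does NOT match; no characters are consumed.
`fullmatch` succeeds only if the pattern covers the string from start to end.
Here the string isn't matched end-to-end, so the call returns None, and `bool(None)` is False.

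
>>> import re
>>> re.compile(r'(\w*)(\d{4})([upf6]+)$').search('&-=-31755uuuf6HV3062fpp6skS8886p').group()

This matches zero or more of a word character (captured); then exactly 4 of a digit (captured); then one or more of one of [upf6] (captured); then anchored at the end.
`re.search` scans for the first position where the pattern succeeds.
The match spans [4:32] → '31755uuuf6HV3062fpp6skS8886p'.
Captured: group 1 = '31755uuuf6HV3062fpp6skS', group 2 = '8886', group 3 = 'p'.

'31755uuuf6HV3062fpp6skS8886p'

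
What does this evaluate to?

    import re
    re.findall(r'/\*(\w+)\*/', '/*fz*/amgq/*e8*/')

['fz', 'e8']

`findall` collects group 1 from each match (2 total).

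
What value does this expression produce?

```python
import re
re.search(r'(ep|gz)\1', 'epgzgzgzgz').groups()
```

('gz',)

The match spans [2:6] → 'gzgz'.
Captured: group 1 = 'gz'.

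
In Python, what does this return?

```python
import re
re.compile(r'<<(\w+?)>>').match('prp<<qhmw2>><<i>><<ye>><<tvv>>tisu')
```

None

`re.match` won't scan ahead — the pattern has to work from the very first character.
Here the string doesn't start with a match, so the call returns None.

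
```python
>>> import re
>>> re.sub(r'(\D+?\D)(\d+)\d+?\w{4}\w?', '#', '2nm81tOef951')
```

'2#51'

Pattern: one or more of a non-digit (lazy), then a non-digit (captured); then one or more of a digit (captured); then one or more of a digit (lazy), then exactly 4 of a word character, then optionally a word character.
Matches: at [1:10] → 'nm81tOef9'.
`sub` substitutes '#' at each match site.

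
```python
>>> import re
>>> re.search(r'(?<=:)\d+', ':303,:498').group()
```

'303'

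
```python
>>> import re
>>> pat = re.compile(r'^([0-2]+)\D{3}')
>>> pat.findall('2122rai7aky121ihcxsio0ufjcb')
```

With a single group, `findall` returns only what that group captured — 1 item.

['2122']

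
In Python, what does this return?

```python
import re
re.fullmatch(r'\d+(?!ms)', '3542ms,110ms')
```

Because the assertion is negative and zero-width, positions next to the forbidden text are skipped.
`fullmatch` succeeds only if the pattern covers the string from start to end.
Here the pattern can't cover the whole string, so the call returns None.

None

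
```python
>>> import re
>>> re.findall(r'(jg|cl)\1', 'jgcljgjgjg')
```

The backreference `\1` re-matches whatever the first group consumed, character for character.
Matches: at [4:8] match 'jgjg', group 1 = 'jg'.
With a single group, `findall` returns only what that group captured — 1 item.

['jg']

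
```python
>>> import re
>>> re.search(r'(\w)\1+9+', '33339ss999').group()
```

'33339'

`\1` is not a pattern — it's the concrete string captured by group 1, re-applied verbatim.
The match spans [0:5] → '33339'.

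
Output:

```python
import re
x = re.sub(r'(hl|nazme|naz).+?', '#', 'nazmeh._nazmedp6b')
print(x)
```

#._#p6b

Alternation isn't longest-match — the leftmost alternative that fits at this position is chosen.
Every occurrence is swapped for '#'.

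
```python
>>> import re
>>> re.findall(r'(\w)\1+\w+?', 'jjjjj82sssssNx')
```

['j', 's']

`\1` has to match the exact text group 1 already captured.
Because there's exactly one group, `findall` drops the full match and keeps group 1 from each hit.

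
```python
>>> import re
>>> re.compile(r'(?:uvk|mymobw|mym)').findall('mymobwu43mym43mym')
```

['mymobw', 'mym', 'mym']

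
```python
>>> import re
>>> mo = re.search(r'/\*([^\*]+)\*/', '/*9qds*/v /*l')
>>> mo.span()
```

Unlike `match`, `search` isn't anchored — it looks for the pattern anywhere in the string.
The match spans [0:8] → '/*9qds*/'.
Captured: group 1 = '9qds'.

(0, 8)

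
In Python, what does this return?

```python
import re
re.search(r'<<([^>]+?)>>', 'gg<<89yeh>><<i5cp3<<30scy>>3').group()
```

'<<89yeh>>'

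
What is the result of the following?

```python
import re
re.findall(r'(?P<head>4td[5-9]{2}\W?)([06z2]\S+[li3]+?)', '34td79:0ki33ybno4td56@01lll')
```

[('4td79:', '0ki33ybno4td56@01lll')]

The pattern matches the literal '4td', then exactly 2 of a character in [5-9], then optionally a non-word character (captured as 'head'); then one of [06z2], then one or more of a non-whitespace character, then one or more of one of [li3] (lazy) (captured).
`findall` packs the 2 group values into a tuple for every match.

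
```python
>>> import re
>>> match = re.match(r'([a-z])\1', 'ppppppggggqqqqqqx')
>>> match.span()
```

(0, 2)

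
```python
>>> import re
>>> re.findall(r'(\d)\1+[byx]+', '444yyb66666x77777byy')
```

['4', '6', '7']

The backreference `\1` re-matches whatever the first group consumed, character for character.
`findall` collects group 1 from each match (3 total).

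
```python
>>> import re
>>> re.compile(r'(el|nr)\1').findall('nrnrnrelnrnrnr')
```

['nr', 'nr']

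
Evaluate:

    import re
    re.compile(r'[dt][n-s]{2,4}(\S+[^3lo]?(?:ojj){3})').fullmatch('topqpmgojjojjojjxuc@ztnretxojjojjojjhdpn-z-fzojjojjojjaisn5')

None

`re.fullmatch` requires the pattern to consume the entire string.
Here there's no way to consume every character, so the call returns None.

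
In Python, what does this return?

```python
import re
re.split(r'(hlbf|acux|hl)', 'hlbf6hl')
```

Alternation tries branches left to right and keeps the first one that lets the overall match succeed at that position.
`re.split` interleaves the captured-group text with the surrounding fragments.

['', 'hlbf', '6', 'hl', '']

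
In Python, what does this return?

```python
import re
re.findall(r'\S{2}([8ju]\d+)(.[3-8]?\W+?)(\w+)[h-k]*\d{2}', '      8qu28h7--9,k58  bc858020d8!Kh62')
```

[('858020', 'd8!', 'Kh')]

This matches exactly 2 of a non-whitespace character; then one of [8ju], then one or more of a digit (captured); then any character, then optionally a character in [3-8], then one or more of a non-word character (lazy) (captured); then one or more of a word character (captured); then zero or more of a character in [h-k], then exactly 2 of a digit.
Matches: at [22:37] match 'bc858020d8!Kh62', groups = ('858020', 'd8!', 'Kh').
Multiple groups make `findall` return tuples — one 3-tuple for the one match.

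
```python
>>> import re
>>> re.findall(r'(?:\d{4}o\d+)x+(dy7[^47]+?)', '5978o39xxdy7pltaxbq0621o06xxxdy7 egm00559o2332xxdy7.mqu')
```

['dy7p', 'dy7 ', 'dy7.']

This matches exactly 4 of a digit, then the literal 'o', then one or more of a digit (non-capturing group); then one or more of a literal 'x'; then the literal 'dy7', then one or more of any character except [47] (lazy) (captured).
Walking the string: at [0:13] match '5978o39xxdy7p', group 1 = 'dy7p'; at [19:33] match '0621o06xxxdy7 ', group 1 = 'dy7 '; at [37:52] match '0559o2332xxdy7.', group 1 = 'dy7.'.
One capturing group, so `findall` returns just the captured substring from each match — 3 in all.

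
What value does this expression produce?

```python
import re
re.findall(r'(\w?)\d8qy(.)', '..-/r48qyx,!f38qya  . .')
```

Pattern: optionally a word character (captured); then a digit, then the literal '8qy'; then any character (captured).
Scanning left to right: at [4:10] match 'r48qyx', groups = ('r', 'x'); at [12:18] match 'f38qya', groups = ('f', 'a').
2 groups means each result is a tuple of 2 captured strings — 2 here.

[('r', 'x'), ('f', 'a')]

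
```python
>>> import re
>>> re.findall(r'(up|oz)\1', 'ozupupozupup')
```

['up', 'up']

A backreference is literal: `\1` must see the identical characters the first group matched.
With a single group, `findall` returns only what that group captured — 2 items.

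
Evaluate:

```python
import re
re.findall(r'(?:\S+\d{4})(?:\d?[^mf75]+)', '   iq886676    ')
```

['iq886676    ']

The pattern matches one or more of a non-whitespace character, then exactly 4 of a digit (non-capturing group); then optionally a digit, then one or more of any character except [mf75] (non-capturing group).
Scanning left to right: at [3:15] → 'iq886676    '.
Since nothing is captured, `findall` lists the 1 matched substring directly.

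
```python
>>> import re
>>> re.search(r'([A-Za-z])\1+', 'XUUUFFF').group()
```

'UUU'

`\1` has to match the exact text group 1 already captured.
The match spans [1:4] → 'UUU'.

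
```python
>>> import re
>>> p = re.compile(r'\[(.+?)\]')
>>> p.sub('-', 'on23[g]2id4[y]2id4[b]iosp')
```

'on23-2id4-2id4-iosp'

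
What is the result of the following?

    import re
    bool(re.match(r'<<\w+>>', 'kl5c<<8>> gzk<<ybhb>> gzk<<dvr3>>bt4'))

False

`re.match` won't scan ahead — the pattern has to work from the very first character.
Here the string doesn't start with a match, so the call returns None, and `bool(None)` is False.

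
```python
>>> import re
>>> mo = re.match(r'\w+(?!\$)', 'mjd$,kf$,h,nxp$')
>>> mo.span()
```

(0, 2)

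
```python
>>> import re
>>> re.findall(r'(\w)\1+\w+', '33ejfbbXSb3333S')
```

['3']

A backreference is literal: `\1` must see the identical characters the first group matched.
Walking the string: at [0:15] match '33ejfbbXSb3333S', group 1 = '3'.
One capturing group, so `findall` returns just the captured substring from the one match — 1 in all.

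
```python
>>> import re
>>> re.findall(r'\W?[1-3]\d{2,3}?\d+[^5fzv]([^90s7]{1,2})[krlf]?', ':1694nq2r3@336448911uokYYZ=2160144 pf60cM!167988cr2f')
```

`findall` collects group 1 from each match (4 total).

['q2', 'ok', 'pf', 'r2']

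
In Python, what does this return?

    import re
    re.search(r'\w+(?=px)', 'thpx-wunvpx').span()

Because the assertion is zero-width, the text it checks is not consumed and won't appear in the result.
`re.search` tries every starting position until one works.
The match spans [0:2] → 'th'.

(0, 2)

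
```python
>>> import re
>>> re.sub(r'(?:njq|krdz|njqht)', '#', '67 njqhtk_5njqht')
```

'67 #htk_5#ht'

Branches in `(...|...)` are attempted left-to-right; the first branch that allows the whole pattern to succeed is taken.
Matches: at [3:6] → 'njq'; at [11:14] → 'njq'.
Each match is replaced by '#'.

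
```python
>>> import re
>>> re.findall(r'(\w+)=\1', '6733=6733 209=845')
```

['6733']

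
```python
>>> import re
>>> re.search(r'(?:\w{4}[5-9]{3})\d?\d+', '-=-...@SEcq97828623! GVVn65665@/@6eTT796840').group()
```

This matches exactly 4 of a word character, then exactly 3 of a character in [5-9] (non-capturing group); then optionally a digit; then one or more of a digit.
`re.search` tries every starting position until one works.
The match spans [7:19] → 'SEcq97828623'.

'SEcq97828623'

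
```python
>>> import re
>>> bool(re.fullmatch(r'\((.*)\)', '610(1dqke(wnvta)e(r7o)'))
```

`re.fullmatch` requires the pattern to consume the entire string.
Here the pattern can't cover the whole string, so the call returns None, and `bool(None)` is False.

False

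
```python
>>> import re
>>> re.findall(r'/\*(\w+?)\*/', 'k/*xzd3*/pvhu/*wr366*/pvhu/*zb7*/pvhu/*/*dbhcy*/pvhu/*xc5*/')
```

['xzd3', 'wr366', 'zb7', 'dbhcy', 'xc5']

Walking the string: at [1:9] match '/*xzd3*/', group 1 = 'xzd3'; at [13:22] match '/*wr366*/', group 1 = 'wr366'; at [26:33] match '/*zb7*/', group 1 = 'zb7'; at [39:48] match '/*dbhcy*/', group 1 = 'dbhcy'; at [52:59] match '/*xc5*/', group 1 = 'xc5'.
One capturing group, so `findall` returns just the captured substring from each match — 5 in all.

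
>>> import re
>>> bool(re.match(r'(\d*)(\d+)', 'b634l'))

False

Pattern: zero or more of a digit (captured); then one or more of a digit (captured).
`re.match` only tries the pattern at the start of the string.
Here position 0 doesn't satisfy it, so the call returns None, and `bool(None)` is False.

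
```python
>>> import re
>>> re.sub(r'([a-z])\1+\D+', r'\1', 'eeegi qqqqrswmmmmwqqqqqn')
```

'e'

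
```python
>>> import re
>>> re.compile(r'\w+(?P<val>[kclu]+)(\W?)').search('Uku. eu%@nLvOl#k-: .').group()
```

'Uku.'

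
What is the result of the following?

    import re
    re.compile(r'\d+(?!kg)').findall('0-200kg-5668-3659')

The negative lookahead/lookbehind blocks any match where the forbidden context is present.
Scanning left to right: at [0:1] → '0'; at [2:4] → '20'; at [8:12] → '5668'; at [13:17] → '3659'.
With no groups in the pattern, `findall` gives back each whole match — 4 here.

['0', '20', '5668', '3659']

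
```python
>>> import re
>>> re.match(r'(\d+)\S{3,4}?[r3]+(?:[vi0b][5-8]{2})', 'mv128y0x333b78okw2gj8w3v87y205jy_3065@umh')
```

None

This matches one or more of a digit (captured); then 3 to 4 of a non-whitespace character (lazy), then one or more of one of [r3]; then one of [vi0b], then exactly 2 of a character in [5-8] (non-capturing group).
`match` is anchored at position 0; if the pattern doesn't fit there, it returns None.
Here position 0 doesn't satisfy it, so the call returns None.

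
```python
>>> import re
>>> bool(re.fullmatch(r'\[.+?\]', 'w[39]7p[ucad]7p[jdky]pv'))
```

For `fullmatch`, every character of the input must be accounted for by the pattern.
Here the string isn't matched end-to-end, so the call returns None, and `bool(None)` is False.

False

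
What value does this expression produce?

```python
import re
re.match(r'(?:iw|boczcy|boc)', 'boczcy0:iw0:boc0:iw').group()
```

Branches in `(...|...)` are attempted left-to-right; the first branch that allows the whole pattern to succeed is taken.
`re.match` won't scan ahead — the pattern has to work from the very first character.
The match spans [0:6] → 'boczcy'.

'boczcy'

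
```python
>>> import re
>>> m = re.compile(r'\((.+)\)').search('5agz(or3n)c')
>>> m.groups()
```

Unlike `match`, `search` isn't anchored — it looks for the pattern anywhere in the string.
The match spans [4:10] → '(or3n)'.
Captured: group 1 = 'or3n'.

('or3n',)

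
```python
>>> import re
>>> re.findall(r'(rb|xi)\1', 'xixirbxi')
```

['xi']

After group 1 captures some text, `\1` only succeeds where that same text appears again.
With a single group, `findall` returns only what that group captured — 1 item.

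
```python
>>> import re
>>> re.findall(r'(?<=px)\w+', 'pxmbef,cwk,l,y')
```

The `(?=…)`/`(?<=…)` assertion just peeks at neighbouring text; it doesn't advance the match position.
Scanning left to right: at [2:6] → 'mbef'.
No capturing groups, so `findall` returns the 1 full match string.

['mbef']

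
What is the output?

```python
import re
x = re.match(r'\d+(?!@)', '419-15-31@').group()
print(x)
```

419

With `match`, the pattern is implicitly anchored at the beginning.
The match spans [0:3] → '419'.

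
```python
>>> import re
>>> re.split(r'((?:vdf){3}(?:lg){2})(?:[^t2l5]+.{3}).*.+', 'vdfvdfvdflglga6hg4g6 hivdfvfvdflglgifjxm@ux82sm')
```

['', 'vdfvdfvdflglg', '']

This matches the literal 'vdf' repeated 3 times, then the literal 'lg' repeated 2 times (captured); then one or more of any character except [t2l5], then exactly 3 of any character (non-capturing group); then zero or more of any character, then one or more of any character.
Matches to split on: at [0:47] → 'vdfvdfvdflglga6hg4g6 hivdfvfvdflglgifjxm@ux82sm'.
With a capturing group present, the delimiter's captured portion is kept in the result list.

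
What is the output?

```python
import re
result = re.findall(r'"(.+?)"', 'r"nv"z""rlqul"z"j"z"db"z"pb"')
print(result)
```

['nv', '"rlqul', 'j', 'db', 'pb']

A non-greedy quantifier consumes as few characters as it can — just enough that the remainder of the pattern still matches from where it stops; whatever follows it matches normally.
Scanning left to right: at [1:5] match '"nv"', group 1 = 'nv'; at [6:14] match '""rlqul"', group 1 = '"rlqul'; at [15:18] match '"j"', group 1 = 'j'; at [19:23] match '"db"', group 1 = 'db'; at [24:28] match '"pb"', group 1 = 'pb'.
With a single group, `findall` returns only what that group captured — 5 items.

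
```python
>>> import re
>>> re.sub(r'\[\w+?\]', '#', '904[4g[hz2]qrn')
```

'904[4g#qrn'

`sub` substitutes '#' at each match site.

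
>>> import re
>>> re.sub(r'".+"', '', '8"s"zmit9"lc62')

Matches: at [1:10] → '"s"zmit9"'.
Every occurrence is swapped for ''.

'8lc62'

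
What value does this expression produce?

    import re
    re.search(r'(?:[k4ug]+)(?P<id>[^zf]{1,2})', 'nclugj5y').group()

The pattern matches one or more of one of [k4ug] (non-capturing group); then 1 to 2 of any character except [zf] (captured as 'id').
`search` walks the string left to right and returns the first match it finds.
The match spans [3:7] → 'ugj5'.
Captured: group 1 = 'j5'.

'ugj5'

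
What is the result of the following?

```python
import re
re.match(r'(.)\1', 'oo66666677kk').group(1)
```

'o'

The backreference `\1` re-matches whatever the first group consumed, character for character.
`match` is anchored at position 0; if the pattern doesn't fit there, it returns None.
The match spans [0:2] → 'oo'.
Captured: group 1 = 'o'.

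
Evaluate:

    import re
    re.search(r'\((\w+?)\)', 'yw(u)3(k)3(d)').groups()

('u',)

The match spans [2:5] → '(u)'.
Captured: group 1 = 'u'.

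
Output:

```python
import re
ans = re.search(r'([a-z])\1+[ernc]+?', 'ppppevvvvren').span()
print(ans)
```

(0, 5)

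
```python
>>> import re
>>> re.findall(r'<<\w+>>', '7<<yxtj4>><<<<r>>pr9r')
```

['<<yxtj4>>', '<<r>>']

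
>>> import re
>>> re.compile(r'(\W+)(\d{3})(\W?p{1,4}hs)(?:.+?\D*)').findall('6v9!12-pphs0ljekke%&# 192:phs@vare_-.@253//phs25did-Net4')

[('%&# ', '192', ':phs')]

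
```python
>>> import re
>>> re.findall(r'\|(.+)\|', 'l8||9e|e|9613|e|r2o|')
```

['|9e|e|9613|e|r2o']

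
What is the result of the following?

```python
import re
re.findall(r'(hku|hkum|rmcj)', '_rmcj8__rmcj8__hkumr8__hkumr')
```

['rmcj', 'rmcj', 'hku', 'hku']

Alternation tries branches left to right and keeps the first one that lets the overall match succeed at that position.
Matches: at [1:5] match 'rmcj', group 1 = 'rmcj'; at [8:12] match 'rmcj', group 1 = 'rmcj'; at [15:18] match 'hku', group 1 = 'hku'; at [23:26] match 'hku', group 1 = 'hku'.
With a single group, `findall` returns only what that group captured — 4 items.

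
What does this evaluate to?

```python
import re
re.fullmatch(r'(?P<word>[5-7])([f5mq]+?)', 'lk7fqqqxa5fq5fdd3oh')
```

None

`re.fullmatch` requires the pattern to consume the entire string.
Here the string isn't matched end-to-end, so the call returns None.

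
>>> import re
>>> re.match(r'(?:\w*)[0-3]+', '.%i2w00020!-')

None

Pattern: zero or more of a word character (non-capturing group); then one or more of a character in [0-3].
`re.match` only tries the pattern at the start of the string.
Here the pattern fails at index 0, so the call returns None.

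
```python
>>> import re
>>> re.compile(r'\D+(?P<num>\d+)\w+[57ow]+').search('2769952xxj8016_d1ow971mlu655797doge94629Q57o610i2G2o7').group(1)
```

The pattern matches one or more of a non-digit; then one or more of a digit (captured as 'num'); then one or more of a word character, then one or more of one of [57ow].
`re.search` scans for the first position where the pattern succeeds.
The match spans [7:53] → 'xxj8016_d1ow971mlu655797doge94629Q57o610i2G2o7'.
Captured: group 1 = '8016'.

'8016'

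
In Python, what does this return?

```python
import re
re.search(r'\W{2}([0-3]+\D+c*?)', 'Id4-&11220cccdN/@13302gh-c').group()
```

'-&11220cccdN/@'

This matches exactly 2 of a non-word character; then one or more of a character in [0-3], then one or more of a non-digit, then zero or more of the literal 'c' (lazy) (captured).
The match spans [3:17] → '-&11220cccdN/@'.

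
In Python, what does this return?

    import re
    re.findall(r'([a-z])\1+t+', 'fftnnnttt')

`\1` has to match the exact text group 1 already captured.
Because there's exactly one group, `findall` drops the full match and keeps group 1 from each hit.

['f', 'n']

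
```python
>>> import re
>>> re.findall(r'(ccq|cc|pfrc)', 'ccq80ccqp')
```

Alternation isn't longest-match — the leftmost alternative that fits at this position is chosen.
Scanning left to right: at [0:3] match 'ccq', group 1 = 'ccq'; at [5:8] match 'ccq', group 1 = 'ccq'.
Because there's exactly one group, `findall` drops the full match and keeps group 1 from each hit.

['ccq', 'ccq']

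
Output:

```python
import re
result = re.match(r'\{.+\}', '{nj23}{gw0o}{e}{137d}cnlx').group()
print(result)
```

{nj23}{gw0o}{e}{137d}

`match` is anchored at position 0; if the pattern doesn't fit there, it returns None.
The match spans [0:21] → '{nj23}{gw0o}{e}{137d}'.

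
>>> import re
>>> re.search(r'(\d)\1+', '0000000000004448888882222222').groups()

A backreference is literal: `\1` must see the identical characters the first group matched.
`search` walks the string left to right and returns the first match it finds.
The match spans [0:12] → '000000000000'.
Captured: group 1 = '0'.

('0',)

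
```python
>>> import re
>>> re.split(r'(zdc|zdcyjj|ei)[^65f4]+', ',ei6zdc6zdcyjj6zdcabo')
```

[',ei6zdc6', 'zdc', '6', 'zdc', '']

With a capturing group present, the delimiter's captured portion is kept in the result list.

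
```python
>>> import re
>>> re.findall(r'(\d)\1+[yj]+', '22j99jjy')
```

`\1` has to match the exact text group 1 already captured.
Scanning left to right: at [0:3] match '22j', group 1 = '2'; at [3:8] match '99jjy', group 1 = '9'.
One capturing group, so `findall` returns just the captured substring from each match — 2 in all.

['2', '9']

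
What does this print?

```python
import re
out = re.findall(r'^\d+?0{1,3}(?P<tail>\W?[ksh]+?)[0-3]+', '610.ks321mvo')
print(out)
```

['.ks']

The pattern matches anchored at the start of the string; then one or more of a digit (lazy), then 1 to 3 of the literal '0'; then optionally a non-word character, then one or more of one of [ksh] (lazy) (captured as 'tail'); then one or more of a character in [0-3].
Matches: at [0:9] match '610.ks321', group 1 = '.ks'.
`findall` collects group 1 from the one match (1 total).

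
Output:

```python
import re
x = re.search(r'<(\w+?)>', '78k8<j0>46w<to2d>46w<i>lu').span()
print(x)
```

`search` walks the string left to right and returns the first match it finds.
The match spans [4:8] → '<j0>'.
Captured: group 1 = 'j0'.

(4, 8)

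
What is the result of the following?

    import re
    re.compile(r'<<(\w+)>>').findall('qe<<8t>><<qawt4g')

['8t']

Scanning left to right: at [2:8] match '<<8t>>', group 1 = '8t'.
One capturing group, so `findall` returns just the captured substring from the one match — 1 in all.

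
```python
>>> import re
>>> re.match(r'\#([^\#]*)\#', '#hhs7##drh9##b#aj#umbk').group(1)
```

With `match`, the pattern is implicitly anchored at the beginning.
The match spans [0:6] → '#hhs7#'.
Captured: group 1 = 'hhs7'.

'hhs7'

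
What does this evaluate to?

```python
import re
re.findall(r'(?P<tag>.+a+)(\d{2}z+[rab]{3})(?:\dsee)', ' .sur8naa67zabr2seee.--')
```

[(' .sur8naa', '67zabr')]

The pattern matches one or more of any character, then one or more of the literal 'a' (captured as 'tag'); then exactly 2 of a digit, then one or more of a literal 'z', then exactly 3 of one of [rab] (captured); then a digit, then the literal 'see' (non-capturing group).
Multiple groups make `findall` return tuples — one 2-tuple for the one match.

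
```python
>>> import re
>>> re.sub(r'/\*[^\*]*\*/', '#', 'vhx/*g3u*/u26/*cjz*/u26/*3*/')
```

'vhx#u26#u26#'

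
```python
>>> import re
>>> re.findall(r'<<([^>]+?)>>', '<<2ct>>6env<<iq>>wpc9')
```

['2ct', 'iq']

Scanning left to right: at [0:7] match '<<2ct>>', group 1 = '2ct'; at [11:17] match '<<iq>>', group 1 = 'iq'.
One capturing group, so `findall` returns just the captured substring from each match — 2 in all.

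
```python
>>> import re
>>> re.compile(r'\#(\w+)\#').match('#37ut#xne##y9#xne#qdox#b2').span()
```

`re.match` only tries the pattern at the start of the string.
The match spans [0:6] → '#37ut#'.

(0, 6)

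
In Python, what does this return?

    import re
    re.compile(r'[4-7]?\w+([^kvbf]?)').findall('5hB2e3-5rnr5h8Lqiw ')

['-', ' ']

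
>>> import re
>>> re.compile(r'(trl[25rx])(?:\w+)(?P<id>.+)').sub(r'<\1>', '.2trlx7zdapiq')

'.2<trlx>'

The pattern matches the literal 'trl', then one of [25rx] (captured); then one or more of a word character (non-capturing group); then one or more of any character (captured as 'id').
The replacement refers to a captured group, so each match is rewritten using its own captured text.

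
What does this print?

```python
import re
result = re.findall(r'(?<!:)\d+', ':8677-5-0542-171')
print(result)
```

['677', '5', '0542', '171']

The negative lookaround is zero-width — it rules out positions where the adjacent text would match, without consuming anything.
Scanning left to right: at [2:5] → '677'; at [6:7] → '5'; at [8:12] → '0542'; at [13:16] → '171'.
No capturing groups, so `findall` returns the 4 full match strings.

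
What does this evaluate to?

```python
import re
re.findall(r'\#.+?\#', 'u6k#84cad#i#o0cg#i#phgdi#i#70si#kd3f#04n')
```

A `+?`/`*?`/`{m,n}?` starts at its minimum and grows only as far as needed for what follows to match.
Walking the string: at [3:10] → '#84cad#'; at [11:17] → '#o0cg#'; at [18:25] → '#phgdi#'; at [26:32] → '#70si#'.
Since nothing is captured, `findall` lists the 4 matched substrings directly.

['#84cad#', '#o0cg#', '#phgdi#', '#70si#']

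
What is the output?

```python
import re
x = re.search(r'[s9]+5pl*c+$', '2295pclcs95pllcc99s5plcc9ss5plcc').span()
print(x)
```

(24, 32)

The pattern matches one or more of one of [s9], then the literal '5p'; then zero or more of a literal 'l', then one or more of the literal 'c'; then anchored at the end.
`re.search` tries every starting position until one works.
The match spans [24:32] → '9ss5plcc'.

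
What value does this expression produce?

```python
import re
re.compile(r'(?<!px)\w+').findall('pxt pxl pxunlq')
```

The negative lookahead/lookbehind blocks any match where the forbidden context is present.
Walking the string: at [0:3] → 'pxt'; at [4:7] → 'pxl'; at [8:14] → 'pxunlq'.
No capturing groups, so `findall` returns the 3 full match strings.

['pxt', 'pxl', 'pxunlq']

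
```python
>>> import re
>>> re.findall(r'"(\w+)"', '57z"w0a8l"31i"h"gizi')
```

['w0a8l', 'h']

With a single group, `findall` returns only what that group captured — 2 items.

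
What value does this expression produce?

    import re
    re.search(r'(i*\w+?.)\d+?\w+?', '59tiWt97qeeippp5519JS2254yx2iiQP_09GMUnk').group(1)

'59tiWt'

Pattern: zero or more of a literal 'i', then one or more of a word character (lazy), then any character (captured); then one or more of a digit (lazy); then one or more of a word character (lazy).
`re.search` scans for the first position where the pattern succeeds.
The match spans [0:8] → '59tiWt97'.
Captured: group 1 = '59tiWt'.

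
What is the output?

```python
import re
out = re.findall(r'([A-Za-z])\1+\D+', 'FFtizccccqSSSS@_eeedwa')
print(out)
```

`\1` is not a pattern — it's the concrete string captured by group 1, re-applied verbatim.
Scanning left to right: at [0:22] match 'FFtizccccqSSSS@_eeedwa', group 1 = 'F'.
Because there's exactly one group, `findall` drops the full match and keeps group 1 from the one hit.

['F']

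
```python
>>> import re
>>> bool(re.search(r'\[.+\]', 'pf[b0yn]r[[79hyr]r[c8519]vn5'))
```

True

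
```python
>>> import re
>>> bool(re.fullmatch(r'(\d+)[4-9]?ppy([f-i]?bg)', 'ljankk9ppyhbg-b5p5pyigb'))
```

False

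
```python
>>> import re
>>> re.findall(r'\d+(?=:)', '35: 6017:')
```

['35', '6017']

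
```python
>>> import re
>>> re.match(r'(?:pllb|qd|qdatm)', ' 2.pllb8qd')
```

None

`match` is anchored at position 0; if the pattern doesn't fit there, it returns None.
Here the string doesn't start with a match, so the call returns None.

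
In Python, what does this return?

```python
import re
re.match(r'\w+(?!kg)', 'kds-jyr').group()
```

`re.match` won't scan ahead — the pattern has to work from the very first character.
The match spans [0:3] → 'kds'.

'kds'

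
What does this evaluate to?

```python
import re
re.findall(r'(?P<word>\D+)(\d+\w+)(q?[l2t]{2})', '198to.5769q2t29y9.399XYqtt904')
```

[('to.', '5769q2', 't2'), ('.', '399XYq', 'tt')]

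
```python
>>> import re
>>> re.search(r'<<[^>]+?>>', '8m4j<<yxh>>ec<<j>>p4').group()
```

'<<yxh>>'

Unlike `match`, `search` isn't anchored — it looks for the pattern anywhere in the string.
The match spans [4:11] → '<<yxh>>'.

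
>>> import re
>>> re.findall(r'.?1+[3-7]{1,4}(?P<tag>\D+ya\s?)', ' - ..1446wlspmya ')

['wlspmya ']

Pattern: optionally any character, then one or more of a literal '1'; then 1 to 4 of a character in [3-7]; then one or more of a non-digit, then the literal 'ya', then optionally whitespace (captured as 'tag').
Matches: at [4:17] match '.1446wlspmya ', group 1 = 'wlspmya '.
One capturing group, so `findall` returns just the captured substring from the one match — 1 in all.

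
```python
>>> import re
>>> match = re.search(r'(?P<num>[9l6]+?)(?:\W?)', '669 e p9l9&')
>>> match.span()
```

Pattern: one or more of one of [9l6] (lazy) (captured as 'num'); then optionally a non-word character (non-capturing group).
Because the quantifier is non-greedy, it stops expanding at the earliest point where the rest of the pattern can succeed.
`re.search` tries every starting position until one works.
The match spans [0:1] → '6'.
Captured: group 1 = '6'.

(0, 1)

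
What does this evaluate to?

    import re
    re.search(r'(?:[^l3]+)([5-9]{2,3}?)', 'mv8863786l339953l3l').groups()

This matches one or more of any character except [l3] (non-capturing group); then 2 to 3 of a character in [5-9] (lazy) (captured).
Unlike `match`, `search` isn't anchored — it looks for the pattern anywhere in the string.
The match spans [0:5] → 'mv886'.
Captured: group 1 = '86'.

('86',)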